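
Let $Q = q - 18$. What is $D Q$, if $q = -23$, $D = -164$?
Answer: $6724$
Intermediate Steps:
$Q = -41$ ($Q = -23 - 18 = -41$)
$D Q = \left(-164\right) \left(-41\right) = 6724$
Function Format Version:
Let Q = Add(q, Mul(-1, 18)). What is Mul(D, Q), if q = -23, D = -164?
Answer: 6724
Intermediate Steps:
Q = -41 (Q = Add(-23, Mul(-1, 18)) = Add(-23, -18) = -41)
Mul(D, Q) = Mul(-164, -41) = 6724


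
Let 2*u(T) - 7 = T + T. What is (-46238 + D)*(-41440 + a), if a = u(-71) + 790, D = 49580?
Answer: -136077885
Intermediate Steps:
u(T) = 7/2 + T (u(T) = 7/2 + (T + T)/2 = 7/2 + (2*T)/2 = 7/2 + T)
a = 1445/2 (a = (7/2 - 71) + 790 = -135/2 + 790 = 1445/2 ≈ 722.50)
(-46238 + D)*(-41440 + a) = (-46238 + 49580)*(-41440 + 1445/2) = 3342*(-81435/2) = -136077885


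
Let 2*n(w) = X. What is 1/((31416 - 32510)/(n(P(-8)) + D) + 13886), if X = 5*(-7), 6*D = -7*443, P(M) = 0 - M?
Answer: 1603/22262540 ≈ 7.2004e-5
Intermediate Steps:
P(M) = -M
D = -3101/6 (D = (-7*443)/6 = (⅙)*(-3101) = -3101/6 ≈ -516.83)
X = -35
n(w) = -35/2 (n(w) = (½)*(-35) = -35/2)
1/((31416 - 32510)/(n(P(-8)) + D) + 13886) = 1/((31416 - 32510)/(-35/2 - 3101/6) + 13886) = 1/(-1094/(-1603/3) + 13886) = 1/(-1094*(-3/1603) + 13886) = 1/(3282/1603 + 13886) = 1/(22262540/1603) = 1603/22262540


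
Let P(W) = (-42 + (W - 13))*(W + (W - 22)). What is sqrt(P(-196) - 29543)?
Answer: sqrt(74371) ≈ 272.71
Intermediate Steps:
P(W) = (-55 + W)*(-22 + 2*W) (P(W) = (-42 + (-13 + W))*(W + (-22 + W)) = (-55 + W)*(-22 + 2*W))
sqrt(P(-196) - 29543) = sqrt((1210 - 132*(-196) + 2*(-196)**2) - 29543) = sqrt((1210 + 25872 + 2*38416) - 29543) = sqrt((1210 + 25872 + 76832) - 29543) = sqrt(103914 - 29543) = sqrt(74371)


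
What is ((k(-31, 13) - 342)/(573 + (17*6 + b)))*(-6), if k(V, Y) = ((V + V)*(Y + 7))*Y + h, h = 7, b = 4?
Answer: 98730/679 ≈ 145.41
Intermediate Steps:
k(V, Y) = 7 + 2*V*Y*(7 + Y) (k(V, Y) = ((V + V)*(Y + 7))*Y + 7 = ((2*V)*(7 + Y))*Y + 7 = (2*V*(7 + Y))*Y + 7 = 2*V*Y*(7 + Y) + 7 = 7 + 2*V*Y*(7 + Y))
((k(-31, 13) - 342)/(573 + (17*6 + b)))*(-6) = (((7 + 2*(-31)*13² + 14*(-31)*13) - 342)/(573 + (17*6 + 4)))*(-6) = (((7 + 2*(-31)*169 - 5642) - 342)/(573 + (102 + 4)))*(-6) = (((7 - 10478 - 5642) - 342)/(573 + 106))*(-6) = ((-16113 - 342)/679)*(-6) = -16455*1/679*(-6) = -16455/679*(-6) = 98730/679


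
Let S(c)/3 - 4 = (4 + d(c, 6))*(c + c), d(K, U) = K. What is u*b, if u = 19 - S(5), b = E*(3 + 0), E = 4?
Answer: -3156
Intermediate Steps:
S(c) = 12 + 6*c*(4 + c) (S(c) = 12 + 3*((4 + c)*(c + c)) = 12 + 3*((4 + c)*(2*c)) = 12 + 3*(2*c*(4 + c)) = 12 + 6*c*(4 + c))
b = 12 (b = 4*(3 + 0) = 4*3 = 12)
u = -263 (u = 19 - (12 + 6*5² + 24*5) = 19 - (12 + 6*25 + 120) = 19 - (12 + 150 + 120) = 19 - 1*282 = 19 - 282 = -263)
u*b = -263*12 = -3156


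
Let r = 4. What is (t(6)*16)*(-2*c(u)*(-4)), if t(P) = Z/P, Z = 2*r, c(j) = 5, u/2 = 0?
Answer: 2560/3 ≈ 853.33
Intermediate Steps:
u = 0 (u = 2*0 = 0)
Z = 8 (Z = 2*4 = 8)
t(P) = 8/P
(t(6)*16)*(-2*c(u)*(-4)) = ((8/6)*16)*(-2*5*(-4)) = ((8*(⅙))*16)*(-10*(-4)) = ((4/3)*16)*40 = (64/3)*40 = 2560/3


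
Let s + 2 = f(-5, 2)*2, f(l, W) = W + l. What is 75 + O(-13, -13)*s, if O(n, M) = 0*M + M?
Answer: 179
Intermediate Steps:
O(n, M) = M (O(n, M) = 0 + M = M)
s = -8 (s = -2 + (2 - 5)*2 = -2 - 3*2 = -2 - 6 = -8)
75 + O(-13, -13)*s = 75 - 13*(-8) = 75 + 104 = 179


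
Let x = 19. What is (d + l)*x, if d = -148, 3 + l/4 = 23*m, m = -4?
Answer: -10032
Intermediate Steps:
l = -380 (l = -12 + 4*(23*(-4)) = -12 + 4*(-92) = -12 - 368 = -380)
(d + l)*x = (-148 - 380)*19 = -528*19 = -10032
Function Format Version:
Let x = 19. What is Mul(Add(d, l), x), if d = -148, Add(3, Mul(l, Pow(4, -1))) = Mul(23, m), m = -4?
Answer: -10032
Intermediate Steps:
l = -380 (l = Add(-12, Mul(4, Mul(23, -4))) = Add(-12, Mul(4, -92)) = Add(-12, -368) = -380)
Mul(Add(d, l), x) = Mul(Add(-148, -380), 19) = Mul(-528, 19) = -10032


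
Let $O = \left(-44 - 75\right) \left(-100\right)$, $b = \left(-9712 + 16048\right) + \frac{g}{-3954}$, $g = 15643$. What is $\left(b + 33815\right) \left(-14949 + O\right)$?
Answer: $- \frac{484002562139}{3954} \approx -1.2241 \cdot 10^{8}$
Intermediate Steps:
$b = \frac{25036901}{3954}$ ($b = \left(-9712 + 16048\right) + \frac{15643}{-3954} = 6336 + 15643 \left(- \frac{1}{3954}\right) = 6336 - \frac{15643}{3954} = \frac{25036901}{3954} \approx 6332.0$)
$O = 11900$ ($O = \left(-119\right) \left(-100\right) = 11900$)
$\left(b + 33815\right) \left(-14949 + O\right) = \left(\frac{25036901}{3954} + 33815\right) \left(-14949 + 11900\right) = \frac{158741411}{3954} \left(-3049\right) = - \frac{484002562139}{3954}$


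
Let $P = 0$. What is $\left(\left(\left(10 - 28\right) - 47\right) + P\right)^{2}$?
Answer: $4225$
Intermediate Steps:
$\left(\left(\left(10 - 28\right) - 47\right) + P\right)^{2} = \left(\left(\left(10 - 28\right) - 47\right) + 0\right)^{2} = \left(\left(-18 - 47\right) + 0\right)^{2} = \left(-65 + 0\right)^{2} = \left(-65\right)^{2} = 4225$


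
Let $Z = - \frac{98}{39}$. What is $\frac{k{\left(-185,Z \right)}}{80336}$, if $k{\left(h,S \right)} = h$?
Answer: $- \frac{185}{80336} \approx -0.0023028$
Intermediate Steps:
$Z = - \frac{98}{39}$ ($Z = \left(-98\right) \frac{1}{39} = - \frac{98}{39} \approx -2.5128$)
$\frac{k{\left(-185,Z \right)}}{80336} = - \frac{185}{80336}$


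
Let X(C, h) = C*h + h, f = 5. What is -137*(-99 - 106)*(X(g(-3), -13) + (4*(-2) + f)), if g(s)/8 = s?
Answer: 8313160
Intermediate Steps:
g(s) = 8*s
X(C, h) = h + C*h
-137*(-99 - 106)*(X(g(-3), -13) + (4*(-2) + f)) = -137*(-99 - 106)*(-13*(1 + 8*(-3)) + (4*(-2) + 5)) = -(-28085)*(-13*(1 - 24) + (-8 + 5)) = -(-28085)*(-13*(-23) - 3) = -(-28085)*(299 - 3) = -(-28085)*296 = -137*(-60680) = 8313160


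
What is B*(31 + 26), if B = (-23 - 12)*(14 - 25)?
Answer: 21945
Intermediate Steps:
B = 385 (B = -35*(-11) = 385)
B*(31 + 26) = 385*(31 + 26) = 385*57 = 21945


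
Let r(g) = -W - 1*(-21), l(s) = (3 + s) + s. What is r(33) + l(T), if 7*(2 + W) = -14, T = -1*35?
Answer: -42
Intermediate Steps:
T = -35
W = -4 (W = -2 + (1/7)*(-14) = -2 - 2 = -4)
l(s) = 3 + 2*s
r(g) = 25 (r(g) = -1*(-4) - 1*(-21) = 4 + 21 = 25)
r(33) + l(T) = 25 + (3 + 2*(-35)) = 25 + (3 - 70) = 25 - 67 = -42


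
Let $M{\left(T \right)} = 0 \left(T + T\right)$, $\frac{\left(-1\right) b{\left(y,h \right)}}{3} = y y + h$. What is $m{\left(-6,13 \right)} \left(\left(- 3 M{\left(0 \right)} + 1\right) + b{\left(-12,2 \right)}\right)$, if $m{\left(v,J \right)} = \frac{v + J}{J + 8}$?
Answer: $- \frac{437}{3} \approx -145.67$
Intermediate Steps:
$b{\left(y,h \right)} = - 3 h - 3 y^{2}$ ($b{\left(y,h \right)} = - 3 \left(y y + h\right) = - 3 \left(y^{2} + h\right) = - 3 \left(h + y^{2}\right) = - 3 h - 3 y^{2}$)
$M{\left(T \right)} = 0$ ($M{\left(T \right)} = 0 \cdot 2 T = 0$)
$m{\left(v,J \right)} = \frac{J + v}{8 + J}$
$m{\left(-6,13 \right)} \left(\left(- 3 M{\left(0 \right)} + 1\right) + b{\left(-12,2 \right)}\right) = \frac{13 - 6}{8 + 13} \left(\left(\left(-3\right) 0 + 1\right) - \left(6 + 3 \left(-12\right)^{2}\right)\right) = \frac{1}{21} \cdot 7 \left(\left(0 + 1\right) - 438\right) = \frac{1}{21} \cdot 7 \left(1 - 438\right) = \frac{1 - 438}{3} = \frac{1}{3} \left(-437\right) = - \frac{437}{3}$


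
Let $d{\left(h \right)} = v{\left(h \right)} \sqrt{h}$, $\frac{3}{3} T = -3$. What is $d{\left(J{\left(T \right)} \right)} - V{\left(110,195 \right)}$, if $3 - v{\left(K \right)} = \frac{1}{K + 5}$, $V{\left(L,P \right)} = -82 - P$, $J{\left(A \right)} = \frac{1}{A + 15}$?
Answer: $277 + \frac{57 \sqrt{3}}{122} \approx 277.81$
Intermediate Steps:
$T = -3$
$J{\left(A \right)} = \frac{1}{15 + A}$
$v{\left(K \right)} = 3 - \frac{1}{5 + K}$ ($v{\left(K \right)} = 3 - \frac{1}{K + 5} = 3 - \frac{1}{5 + K}$)
$d{\left(h \right)} = \frac{\sqrt{h} \left(14 + 3 h\right)}{5 + h}$ ($d{\left(h \right)} = \frac{14 + 3 h}{5 + h} \sqrt{h} = \frac{\sqrt{h} \left(14 + 3 h\right)}{5 + h}$)
$d{\left(J{\left(T \right)} \right)} - V{\left(110,195 \right)} = \frac{\sqrt{\frac{1}{15 - 3}} \left(14 + \frac{3}{15 - 3}\right)}{5 + \frac{1}{15 - 3}} - \left(-82 - 195\right) = \frac{\sqrt{\frac{1}{12}} \left(14 + \frac{3}{12}\right)}{5 + \frac{1}{12}} - \left(-82 - 195\right) = \frac{14 + 3 \cdot \frac{1}{12}}{2 \sqrt{3} \left(5 + \frac{1}{12}\right)} - -277 = \frac{\frac{\sqrt{3}}{6} \left(14 + \frac{1}{4}\right)}{\frac{61}{12}} + 277 = \frac{\sqrt{3}}{6} \cdot \frac{12}{61} \cdot \frac{57}{4} + 277 = \frac{57 \sqrt{3}}{122} + 277 = 277 + \frac{57 \sqrt{3}}{122}$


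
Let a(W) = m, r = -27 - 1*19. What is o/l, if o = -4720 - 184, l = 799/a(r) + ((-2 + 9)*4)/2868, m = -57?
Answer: 16701798/47707 ≈ 350.09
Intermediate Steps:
r = -46 (r = -27 - 19 = -46)
a(W) = -57
l = -190828/13623 (l = 799/(-57) + ((-2 + 9)*4)/2868 = 799*(-1/57) + (7*4)*(1/2868) = -799/57 + 28*(1/2868) = -799/57 + 7/717 = -190828/13623 ≈ -14.008)
o = -4904
o/l = -4904/(-190828/13623) = -4904*(-13623/190828) = 16701798/47707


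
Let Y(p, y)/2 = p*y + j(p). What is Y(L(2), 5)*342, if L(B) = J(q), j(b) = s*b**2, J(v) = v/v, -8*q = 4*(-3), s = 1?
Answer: 4104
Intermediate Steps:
q = 3/2 (q = -(-3)/2 = -1/8*(-12) = 3/2 ≈ 1.5000)
J(v) = 1
j(b) = b**2 (j(b) = 1*b**2 = b**2)
L(B) = 1
Y(p, y) = 2*p**2 + 2*p*y (Y(p, y) = 2*(p*y + p**2) = 2*(p**2 + p*y) = 2*p**2 + 2*p*y)
Y(L(2), 5)*342 = (2*1*(1 + 5))*342 = (2*1*6)*342 = 12*342 = 4104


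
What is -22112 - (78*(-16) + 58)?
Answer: -20922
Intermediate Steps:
-22112 - (78*(-16) + 58) = -22112 - (-1248 + 58) = -22112 - 1*(-1190) = -22112 + 1190 = -20922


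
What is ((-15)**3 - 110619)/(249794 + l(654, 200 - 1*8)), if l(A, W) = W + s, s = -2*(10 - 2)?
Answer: -56997/124985 ≈ -0.45603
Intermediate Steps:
s = -16 (s = -2*8 = -16)
l(A, W) = -16 + W (l(A, W) = W - 16 = -16 + W)
((-15)**3 - 110619)/(249794 + l(654, 200 - 1*8)) = ((-15)**3 - 110619)/(249794 + (-16 + (200 - 1*8))) = (-3375 - 110619)/(249794 + (-16 + (200 - 8))) = -113994/(249794 + (-16 + 192)) = -113994/(249794 + 176) = -113994/249970 = -113994*1/249970 = -56997/124985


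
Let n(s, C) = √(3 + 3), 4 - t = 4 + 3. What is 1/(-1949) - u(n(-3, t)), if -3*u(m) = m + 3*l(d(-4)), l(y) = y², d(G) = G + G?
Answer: 124735/1949 + √6/3 ≈ 64.816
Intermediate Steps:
d(G) = 2*G
t = -3 (t = 4 - (4 + 3) = 4 - 1*7 = 4 - 7 = -3)
n(s, C) = √6
u(m) = -64 - m/3 (u(m) = -(m + 3*(2*(-4))²)/3 = -(m + 3*(-8)²)/3 = -(m + 3*64)/3 = -(m + 192)/3 = -(192 + m)/3 = -64 - m/3)
1/(-1949) - u(n(-3, t)) = 1/(-1949) - (-64 - √6/3) = -1/1949 + (64 + √6/3) = 124735/1949 + √6/3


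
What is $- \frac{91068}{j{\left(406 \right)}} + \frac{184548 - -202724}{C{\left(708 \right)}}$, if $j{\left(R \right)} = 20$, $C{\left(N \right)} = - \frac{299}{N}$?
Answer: $- \frac{1377750213}{1495} \approx -9.2157 \cdot 10^{5}$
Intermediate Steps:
$- \frac{91068}{j{\left(406 \right)}} + \frac{184548 - -202724}{C{\left(708 \right)}} = - \frac{91068}{20} + \frac{184548 - -202724}{\left(-299\right) \frac{1}{708}} = \left(-91068\right) \frac{1}{20} + \frac{184548 + 202724}{\left(-299\right) \frac{1}{708}} = - \frac{22767}{5} + \frac{387272}{- \frac{299}{708}} = - \frac{22767}{5} + 387272 \left(- \frac{708}{299}\right) = - \frac{22767}{5} - \frac{274188576}{299} = - \frac{1377750213}{1495}$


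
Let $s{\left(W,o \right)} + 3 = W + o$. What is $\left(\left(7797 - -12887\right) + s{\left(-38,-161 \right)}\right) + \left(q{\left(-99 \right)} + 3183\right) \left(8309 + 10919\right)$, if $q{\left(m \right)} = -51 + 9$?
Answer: $60415630$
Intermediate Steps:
$q{\left(m \right)} = -42$
$s{\left(W,o \right)} = -3 + W + o$ ($s{\left(W,o \right)} = -3 + \left(W + o\right) = -3 + W + o$)
$\left(\left(7797 - -12887\right) + s{\left(-38,-161 \right)}\right) + \left(q{\left(-99 \right)} + 3183\right) \left(8309 + 10919\right) = \left(\left(7797 - -12887\right) - 202\right) + \left(-42 + 3183\right) \left(8309 + 10919\right) = \left(\left(7797 + 12887\right) - 202\right) + 3141 \cdot 19228 = \left(20684 - 202\right) + 60395148 = 20482 + 60395148 = 60415630$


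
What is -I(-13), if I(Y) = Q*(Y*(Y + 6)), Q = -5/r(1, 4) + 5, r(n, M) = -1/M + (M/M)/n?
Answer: 455/3 ≈ 151.67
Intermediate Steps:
r(n, M) = 1/n - 1/M (r(n, M) = -1/M + 1/n = 1/n - 1/M)
Q = -5/3 (Q = -5*4/(4 - 1*1) + 5 = -5*4/(4 - 1) + 5 = -5/((1/4)*1*3) + 5 = -5/3/4 + 5 = -5*4/3 + 5 = -20/3 + 5 = -5/3 ≈ -1.6667)
I(Y) = -5*Y*(6 + Y)/3 (I(Y) = -5*Y*(Y + 6)/3 = -5*Y*(6 + Y)/3)
-I(-13) = -(-5)*(-13)*(6 - 13)/3 = -(-5)*(-13)*(-7)/3 = -1*(-455/3) = 455/3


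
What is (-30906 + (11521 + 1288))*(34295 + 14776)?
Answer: -888037887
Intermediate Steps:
(-30906 + (11521 + 1288))*(34295 + 14776) = (-30906 + 12809)*49071 = -18097*49071 = -888037887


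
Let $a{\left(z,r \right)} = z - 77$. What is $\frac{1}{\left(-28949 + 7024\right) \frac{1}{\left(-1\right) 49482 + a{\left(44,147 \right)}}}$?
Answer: $\frac{9903}{4385} \approx 2.2584$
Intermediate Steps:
$a{\left(z,r \right)} = -77 + z$ ($a{\left(z,r \right)} = z - 77 = -77 + z$)
$\frac{1}{\left(-28949 + 7024\right) \frac{1}{\left(-1\right) 49482 + a{\left(44,147 \right)}}} = \frac{1}{\left(-28949 + 7024\right) \frac{1}{\left(-1\right) 49482 + \left(-77 + 44\right)}} = \frac{1}{\left(-21925\right) \frac{1}{-49482 - 33}} = \frac{1}{\left(-21925\right) \frac{1}{-49515}} = \frac{1}{\left(-21925\right) \left(- \frac{1}{49515}\right)} = \frac{1}{\frac{4385}{9903}} = \frac{9903}{4385}$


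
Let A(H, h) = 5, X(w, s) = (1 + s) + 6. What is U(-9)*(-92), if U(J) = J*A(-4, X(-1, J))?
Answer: 4140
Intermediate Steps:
X(w, s) = 7 + s
U(J) = 5*J (U(J) = J*5 = 5*J)
U(-9)*(-92) = (5*(-9))*(-92) = -45*(-92) = 4140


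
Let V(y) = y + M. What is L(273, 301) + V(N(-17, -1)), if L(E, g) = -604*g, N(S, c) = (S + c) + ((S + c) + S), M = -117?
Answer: -181974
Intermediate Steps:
N(S, c) = 2*c + 3*S (N(S, c) = (S + c) + (c + 2*S) = 2*c + 3*S)
V(y) = -117 + y (V(y) = y - 117 = -117 + y)
L(273, 301) + V(N(-17, -1)) = -604*301 + (-117 + (2*(-1) + 3*(-17))) = -181804 + (-117 + (-2 - 51)) = -181804 + (-117 - 53) = -181804 - 170 = -181974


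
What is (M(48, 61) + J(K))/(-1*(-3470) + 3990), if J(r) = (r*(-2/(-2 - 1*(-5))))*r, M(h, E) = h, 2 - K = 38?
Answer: -204/1865 ≈ -0.10938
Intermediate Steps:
K = -36 (K = 2 - 1*38 = 2 - 38 = -36)
J(r) = -2*r²/3 (J(r) = (r*(-2/(-2 + 5)))*r = (r*(-2/3))*r = (r*(-2*⅓))*r = (r*(-⅔))*r = (-2*r/3)*r = -2*r²/3)
(M(48, 61) + J(K))/(-1*(-3470) + 3990) = (48 - ⅔*(-36)²)/(-1*(-3470) + 3990) = (48 - ⅔*1296)/(3470 + 3990) = (48 - 864)/7460 = -816*1/7460 = -204/1865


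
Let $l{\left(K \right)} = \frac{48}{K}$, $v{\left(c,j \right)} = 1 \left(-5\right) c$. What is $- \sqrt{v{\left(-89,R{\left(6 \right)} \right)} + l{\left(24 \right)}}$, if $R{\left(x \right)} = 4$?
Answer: $- \sqrt{447} \approx -21.142$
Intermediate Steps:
$v{\left(c,j \right)} = - 5 c$
$- \sqrt{v{\left(-89,R{\left(6 \right)} \right)} + l{\left(24 \right)}} = - \sqrt{\left(-5\right) \left(-89\right) + \frac{48}{24}} = - \sqrt{445 + 48 \cdot \frac{1}{24}} = - \sqrt{445 + 2} = - \sqrt{447}$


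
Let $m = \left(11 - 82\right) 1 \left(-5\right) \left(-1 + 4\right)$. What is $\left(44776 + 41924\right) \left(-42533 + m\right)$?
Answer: $-3595275600$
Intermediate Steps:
$m = 1065$ ($m = - 71 \left(\left(-5\right) 3\right) = \left(-71\right) \left(-15\right) = 1065$)
$\left(44776 + 41924\right) \left(-42533 + m\right) = \left(44776 + 41924\right) \left(-42533 + 1065\right) = 86700 \left(-41468\right) = -3595275600$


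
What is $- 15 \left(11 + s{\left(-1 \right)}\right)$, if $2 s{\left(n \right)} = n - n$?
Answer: $-165$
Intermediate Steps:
$s{\left(n \right)} = 0$ ($s{\left(n \right)} = \frac{n - n}{2} = \frac{1}{2} \cdot 0 = 0$)
$- 15 \left(11 + s{\left(-1 \right)}\right) = - 15 \left(11 + 0\right) = - 15 \cdot 11 = \left(-1\right) 165 = -165$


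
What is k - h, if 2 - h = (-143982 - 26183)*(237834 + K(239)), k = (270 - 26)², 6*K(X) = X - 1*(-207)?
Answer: -121450836023/3 ≈ -4.0484e+10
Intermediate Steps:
K(X) = 69/2 + X/6 (K(X) = (X - 1*(-207))/6 = (X + 207)/6 = (207 + X)/6 = 69/2 + X/6)
k = 59536 (k = 244² = 59536)
h = 121451014631/3 (h = 2 - (-143982 - 26183)*(237834 + (69/2 + (⅙)*239)) = 2 - (-170165)*(237834 + (69/2 + 239/6)) = 2 - (-170165)*(237834 + 223/3) = 2 - (-170165)*713725/3 = 2 - 1*(-121451014625/3) = 2 + 121451014625/3 = 121451014631/3 ≈ 4.0484e+10)
k - h = 59536 - 1*121451014631/3 = 59536 - 121451014631/3 = -121450836023/3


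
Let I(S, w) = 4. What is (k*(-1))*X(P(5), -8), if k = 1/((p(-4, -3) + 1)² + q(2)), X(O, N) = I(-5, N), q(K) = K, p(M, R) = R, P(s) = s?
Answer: -⅔ ≈ -0.66667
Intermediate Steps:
X(O, N) = 4
k = ⅙ (k = 1/((-3 + 1)² + 2) = 1/((-2)² + 2) = 1/(4 + 2) = 1/6 = ⅙ ≈ 0.16667)
(k*(-1))*X(P(5), -8) = ((⅙)*(-1))*4 = -⅙*4 = -⅔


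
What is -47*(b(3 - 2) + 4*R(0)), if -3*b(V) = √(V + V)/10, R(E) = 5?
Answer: -940 + 47*√2/30 ≈ -937.78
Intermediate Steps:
b(V) = -√2*√V/30 (b(V) = -√(V + V)/(3*10) = -√(2*V)/(3*10) = -√2*√V/(3*10) = -√2*√V/30)
-47*(b(3 - 2) + 4*R(0)) = -47*(-√2*√(3 - 2)/30 + 4*5) = -47*(-√2*√1/30 + 20) = -47*(-1/30*√2*1 + 20) = -47*(-√2/30 + 20) = -47*(20 - √2/30) = -940 + 47*√2/30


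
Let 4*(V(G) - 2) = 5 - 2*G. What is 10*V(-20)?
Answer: 265/2 ≈ 132.50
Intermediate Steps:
V(G) = 13/4 - G/2 (V(G) = 2 + (5 - 2*G)/4 = 2 + (5/4 - G/2) = 13/4 - G/2)
10*V(-20) = 10*(13/4 - 1/2*(-20)) = 10*(13/4 + 10) = 10*(53/4) = 265/2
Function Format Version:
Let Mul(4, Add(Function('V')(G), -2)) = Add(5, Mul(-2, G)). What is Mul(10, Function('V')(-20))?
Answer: Rational(265, 2) ≈ 132.50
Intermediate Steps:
Function('V')(G) = Add(Rational(13, 4), Mul(Rational(-1, 2), G)) (Function('V')(G) = Add(2, Mul(Rational(1, 4), Add(5, Mul(-2, G)))) = Add(2, Add(Rational(5, 4), Mul(Rational(-1, 2), G))) = Add(Rational(13, 4), Mul(Rational(-1, 2), G)))
Mul(10, Function('V')(-20)) = Mul(10, Add(Rational(13, 4), Mul(Rational(-1, 2), -20))) = Mul(10, Add(Rational(13, 4), 10)) = Mul(10, Rational(53, 4)) = Rational(265, 2)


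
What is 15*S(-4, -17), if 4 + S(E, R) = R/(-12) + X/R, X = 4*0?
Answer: -155/4 ≈ -38.750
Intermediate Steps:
X = 0
S(E, R) = -4 - R/12 (S(E, R) = -4 + (R/(-12) + 0/R) = -4 + (R*(-1/12) + 0) = -4 + (-R/12 + 0) = -4 - R/12)
15*S(-4, -17) = 15*(-4 - 1/12*(-17)) = 15*(-4 + 17/12) = 15*(-31/12) = -155/4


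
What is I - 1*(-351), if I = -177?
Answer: 174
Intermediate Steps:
I - 1*(-351) = -177 - 1*(-351) = -177 + 351 = 174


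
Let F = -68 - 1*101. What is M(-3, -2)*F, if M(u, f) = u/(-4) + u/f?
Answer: -1521/4 ≈ -380.25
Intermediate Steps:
M(u, f) = -u/4 + u/f (M(u, f) = u*(-¼) + u/f = -u/4 + u/f)
F = -169 (F = -68 - 101 = -169)
M(-3, -2)*F = (-¼*(-3) - 3/(-2))*(-169) = (¾ - 3*(-½))*(-169) = (¾ + 3/2)*(-169) = (9/4)*(-169) = -1521/4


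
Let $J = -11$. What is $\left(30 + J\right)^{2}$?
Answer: $361$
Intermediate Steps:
$\left(30 + J\right)^{2} = \left(30 - 11\right)^{2} = 19^{2} = 361$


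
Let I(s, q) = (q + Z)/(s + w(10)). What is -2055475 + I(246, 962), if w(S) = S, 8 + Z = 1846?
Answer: -32887425/16 ≈ -2.0555e+6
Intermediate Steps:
Z = 1838 (Z = -8 + 1846 = 1838)
I(s, q) = (1838 + q)/(10 + s) (I(s, q) = (q + 1838)/(s + 10) = (1838 + q)/(10 + s))
-2055475 + I(246, 962) = -2055475 + (1838 + 962)/(10 + 246) = -2055475 + 2800/256 = -2055475 + (1/256)*2800 = -2055475 + 175/16 = -32887425/16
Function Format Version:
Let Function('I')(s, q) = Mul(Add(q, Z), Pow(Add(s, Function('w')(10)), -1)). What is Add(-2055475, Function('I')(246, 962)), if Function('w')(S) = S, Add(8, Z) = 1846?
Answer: Rational(-32887425, 16) ≈ -2.0555e+6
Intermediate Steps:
Z = 1838 (Z = Add(-8, 1846) = 1838)
Function('I')(s, q) = Mul(Pow(Add(10, s), -1), Add(1838, q)) (Function('I')(s, q) = Mul(Add(q, 1838), Pow(Add(s, 10), -1)) = Mul(Add(1838, q), Pow(Add(10, s), -1)) = Mul(Pow(Add(10, s), -1), Add(1838, q)))
Add(-2055475, Function('I')(246, 962)) = Add(-2055475, Mul(Pow(Add(10, 246), -1), Add(1838, 962))) = Add(-2055475, Mul(Pow(256, -1), 2800)) = Add(-2055475, Mul(Rational(1, 256), 2800)) = Add(-2055475, Rational(175, 16)) = Rational(-32887425, 16)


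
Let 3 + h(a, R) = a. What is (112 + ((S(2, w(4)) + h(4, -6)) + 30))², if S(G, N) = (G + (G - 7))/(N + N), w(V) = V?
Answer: 1301881/64 ≈ 20342.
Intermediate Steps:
h(a, R) = -3 + a
S(G, N) = (-7 + 2*G)/(2*N) (S(G, N) = (G + (-7 + G))/((2*N)) = (-7 + 2*G)*(1/(2*N)) = (-7 + 2*G)/(2*N))
(112 + ((S(2, w(4)) + h(4, -6)) + 30))² = (112 + (((-7/2 + 2)/4 + (-3 + 4)) + 30))² = (112 + (((¼)*(-3/2) + 1) + 30))² = (112 + ((-3/8 + 1) + 30))² = (112 + (5/8 + 30))² = (112 + 245/8)² = (1141/8)² = 1301881/64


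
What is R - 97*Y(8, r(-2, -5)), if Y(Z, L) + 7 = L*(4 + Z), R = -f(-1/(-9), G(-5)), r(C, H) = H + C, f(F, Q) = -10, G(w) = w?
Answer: 8837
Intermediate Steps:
r(C, H) = C + H
R = 10 (R = -1*(-10) = 10)
Y(Z, L) = -7 + L*(4 + Z)
R - 97*Y(8, r(-2, -5)) = 10 - 97*(-7 + 4*(-2 - 5) + (-2 - 5)*8) = 10 - 97*(-7 + 4*(-7) - 7*8) = 10 - 97*(-7 - 28 - 56) = 10 - 97*(-91) = 10 + 8827 = 8837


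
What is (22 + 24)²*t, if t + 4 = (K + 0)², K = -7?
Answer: 95220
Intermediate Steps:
t = 45 (t = -4 + (-7 + 0)² = -4 + (-7)² = -4 + 49 = 45)
(22 + 24)²*t = (22 + 24)²*45 = 46²*45 = 2116*45 = 95220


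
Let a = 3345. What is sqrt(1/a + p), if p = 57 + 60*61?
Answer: sqrt(41589609270)/3345 ≈ 60.967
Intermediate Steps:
p = 3717 (p = 57 + 3660 = 3717)
sqrt(1/a + p) = sqrt(1/3345 + 3717) = sqrt(12433366/3345) = sqrt(41589609270)/3345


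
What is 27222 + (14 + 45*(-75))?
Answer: 23861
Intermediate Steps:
27222 + (14 + 45*(-75)) = 27222 + (14 - 3375) = 27222 - 3361 = 23861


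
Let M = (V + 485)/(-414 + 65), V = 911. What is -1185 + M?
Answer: -1189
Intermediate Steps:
M = -4 (M = (911 + 485)/(-414 + 65) = 1396/(-349) = 1396*(-1/349) = -4)
-1185 + M = -1185 - 4 = -1189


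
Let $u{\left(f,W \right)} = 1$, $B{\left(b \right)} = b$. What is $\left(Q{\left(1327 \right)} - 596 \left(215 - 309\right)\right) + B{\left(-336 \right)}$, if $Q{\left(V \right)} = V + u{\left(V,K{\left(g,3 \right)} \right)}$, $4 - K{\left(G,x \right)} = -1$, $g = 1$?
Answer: $57016$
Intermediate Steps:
$K{\left(G,x \right)} = 5$ ($K{\left(G,x \right)} = 4 - -1 = 4 + 1 = 5$)
$Q{\left(V \right)} = 1 + V$ ($Q{\left(V \right)} = V + 1 = 1 + V$)
$\left(Q{\left(1327 \right)} - 596 \left(215 - 309\right)\right) + B{\left(-336 \right)} = \left(\left(1 + 1327\right) - 596 \left(215 - 309\right)\right) - 336 = \left(1328 - -56024\right) - 336 = \left(1328 + 56024\right) - 336 = 57352 - 336 = 57016$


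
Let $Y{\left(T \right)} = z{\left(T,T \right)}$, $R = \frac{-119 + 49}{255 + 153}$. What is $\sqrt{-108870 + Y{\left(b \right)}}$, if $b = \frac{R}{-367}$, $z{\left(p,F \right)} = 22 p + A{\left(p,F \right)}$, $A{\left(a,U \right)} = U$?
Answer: $\frac{i \sqrt{152559990170535}}{37434} \approx 329.95 i$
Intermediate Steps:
$R = - \frac{35}{204}$ ($R = - \frac{70}{408} = \left(-70\right) \frac{1}{408} = - \frac{35}{204} \approx -0.17157$)
$z{\left(p,F \right)} = F + 22 p$ ($z{\left(p,F \right)} = 22 p + F = F + 22 p$)
$b = \frac{35}{74868}$ ($b = - \frac{35}{204 \left(-367\right)} = \left(- \frac{35}{204}\right) \left(- \frac{1}{367}\right) = \frac{35}{74868} \approx 0.00046749$)
$Y{\left(T \right)} = 23 T$ ($Y{\left(T \right)} = T + 22 T = 23 T$)
$\sqrt{-108870 + Y{\left(b \right)}} = \sqrt{-108870 + 23 \cdot \frac{35}{74868}} = \sqrt{-108870 + \frac{805}{74868}} = \sqrt{- \frac{8150878355}{74868}} = \frac{i \sqrt{152559990170535}}{37434}$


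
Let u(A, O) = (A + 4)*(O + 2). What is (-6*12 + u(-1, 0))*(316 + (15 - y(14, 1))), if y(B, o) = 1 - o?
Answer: -21846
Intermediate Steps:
u(A, O) = (2 + O)*(4 + A) (u(A, O) = (4 + A)*(2 + O) = (2 + O)*(4 + A))
(-6*12 + u(-1, 0))*(316 + (15 - y(14, 1))) = (-6*12 + (8 + 2*(-1) + 4*0 - 1*0))*(316 + (15 - (1 - 1*1))) = (-72 + (8 - 2 + 0 + 0))*(316 + (15 - (1 - 1))) = (-72 + 6)*(316 + (15 - 1*0)) = -66*(316 + (15 + 0)) = -66*(316 + 15) = -66*331 = -21846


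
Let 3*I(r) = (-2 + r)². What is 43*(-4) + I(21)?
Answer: -155/3 ≈ -51.667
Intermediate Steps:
I(r) = (-2 + r)²/3
43*(-4) + I(21) = 43*(-4) + (-2 + 21)²/3 = -172 + (⅓)*19² = -172 + (⅓)*361 = -172 + 361/3 = -155/3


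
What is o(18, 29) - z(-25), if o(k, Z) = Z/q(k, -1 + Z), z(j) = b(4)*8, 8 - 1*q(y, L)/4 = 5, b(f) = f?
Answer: -355/12 ≈ -29.583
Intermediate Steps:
q(y, L) = 12 (q(y, L) = 32 - 4*5 = 32 - 20 = 12)
z(j) = 32 (z(j) = 4*8 = 32)
o(k, Z) = Z/12
o(18, 29) - z(-25) = (1/12)*29 - 1*32 = 29/12 - 32 = -355/12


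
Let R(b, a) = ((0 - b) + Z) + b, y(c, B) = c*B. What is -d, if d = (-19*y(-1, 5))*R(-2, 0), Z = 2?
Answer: -190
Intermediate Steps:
y(c, B) = B*c
R(b, a) = 2 (R(b, a) = ((0 - b) + 2) + b = (-b + 2) + b = (2 - b) + b = 2)
d = 190 (d = -95*(-1)*2 = -19*(-5)*2 = 95*2 = 190)
-d = -1*190 = -190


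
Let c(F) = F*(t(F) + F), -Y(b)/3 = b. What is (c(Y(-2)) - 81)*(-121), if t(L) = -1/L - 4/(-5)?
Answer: 24926/5 ≈ 4985.2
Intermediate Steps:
t(L) = 4/5 - 1/L (t(L) = -1/L - 4*(-1/5) = -1/L + 4/5 = 4/5 - 1/L)
Y(b) = -3*b
c(F) = F*(4/5 + F - 1/F) (c(F) = F*((4/5 - 1/F) + F) = F*(4/5 + F - 1/F))
(c(Y(-2)) - 81)*(-121) = ((-1 + (-3*(-2))**2 + 4*(-3*(-2))/5) - 81)*(-121) = ((-1 + 6**2 + (4/5)*6) - 81)*(-121) = ((-1 + 36 + 24/5) - 81)*(-121) = (199/5 - 81)*(-121) = -206/5*(-121) = 24926/5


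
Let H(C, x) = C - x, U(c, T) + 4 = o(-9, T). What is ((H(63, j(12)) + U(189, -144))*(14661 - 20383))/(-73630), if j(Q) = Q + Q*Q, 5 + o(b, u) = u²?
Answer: 59033874/36815 ≈ 1603.5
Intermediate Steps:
o(b, u) = -5 + u²
U(c, T) = -9 + T² (U(c, T) = -4 + (-5 + T²) = -9 + T²)
j(Q) = Q + Q²
((H(63, j(12)) + U(189, -144))*(14661 - 20383))/(-73630) = (((63 - 12*(1 + 12)) + (-9 + (-144)²))*(14661 - 20383))/(-73630) = (((63 - 12*13) + (-9 + 20736))*(-5722))*(-1/73630) = (((63 - 1*156) + 20727)*(-5722))*(-1/73630) = (((63 - 156) + 20727)*(-5722))*(-1/73630) = ((-93 + 20727)*(-5722))*(-1/73630) = (20634*(-5722))*(-1/73630) = -118067748*(-1/73630) = 59033874/36815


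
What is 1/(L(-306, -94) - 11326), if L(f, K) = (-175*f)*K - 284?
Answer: -1/5045310 ≈ -1.9820e-7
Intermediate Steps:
L(f, K) = -284 - 175*K*f (L(f, K) = -175*K*f - 284 = -284 - 175*K*f)
1/(L(-306, -94) - 11326) = 1/((-284 - 175*(-94)*(-306)) - 11326) = 1/((-284 - 5033700) - 11326) = 1/(-5033984 - 11326) = 1/(-5045310) = -1/5045310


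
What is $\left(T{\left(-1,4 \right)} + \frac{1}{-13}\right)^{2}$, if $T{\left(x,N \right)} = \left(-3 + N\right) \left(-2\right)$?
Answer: $\frac{729}{169} \approx 4.3136$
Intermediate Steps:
$T{\left(x,N \right)} = 6 - 2 N$
$\left(T{\left(-1,4 \right)} + \frac{1}{-13}\right)^{2} = \left(\left(6 - 8\right) + \frac{1}{-13}\right)^{2} = \left(\left(6 - 8\right) - \frac{1}{13}\right)^{2} = \left(-2 - \frac{1}{13}\right)^{2} = \left(- \frac{27}{13}\right)^{2} = \frac{729}{169}$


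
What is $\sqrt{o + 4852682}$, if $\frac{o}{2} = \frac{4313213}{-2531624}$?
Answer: $\frac{\sqrt{1943837487278376663}}{632906} \approx 2202.9$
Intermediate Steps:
$o = - \frac{4313213}{1265812}$ ($o = 2 \frac{4313213}{-2531624} = 2 \cdot 4313213 \left(- \frac{1}{2531624}\right) = 2 \left(- \frac{4313213}{2531624}\right) = - \frac{4313213}{1265812} \approx -3.4075$)
$\sqrt{o + 4852682} = \sqrt{- \frac{4313213}{1265812} + 4852682} = \sqrt{\frac{6142578794571}{1265812}} = \frac{\sqrt{1943837487278376663}}{632906}$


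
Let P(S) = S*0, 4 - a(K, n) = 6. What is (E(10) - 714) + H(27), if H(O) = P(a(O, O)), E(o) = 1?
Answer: -713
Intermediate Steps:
a(K, n) = -2 (a(K, n) = 4 - 1*6 = 4 - 6 = -2)
P(S) = 0
H(O) = 0
(E(10) - 714) + H(27) = (1 - 714) + 0 = -713 + 0 = -713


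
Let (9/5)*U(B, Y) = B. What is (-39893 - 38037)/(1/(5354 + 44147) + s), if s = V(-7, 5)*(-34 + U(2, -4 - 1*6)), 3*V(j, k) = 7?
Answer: 20831109822/20513209 ≈ 1015.5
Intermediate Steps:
V(j, k) = 7/3 (V(j, k) = (⅓)*7 = 7/3)
U(B, Y) = 5*B/9
s = -2072/27 (s = 7*(-34 + (5/9)*2)/3 = 7*(-34 + 10/9)/3 = (7/3)*(-296/9) = -2072/27 ≈ -76.741)
(-39893 - 38037)/(1/(5354 + 44147) + s) = (-39893 - 38037)/(1/(5354 + 44147) - 2072/27) = -77930/(1/49501 - 2072/27) = -77930/(-102566045/1336527) = -77930*(-1336527/102566045) = 20831109822/20513209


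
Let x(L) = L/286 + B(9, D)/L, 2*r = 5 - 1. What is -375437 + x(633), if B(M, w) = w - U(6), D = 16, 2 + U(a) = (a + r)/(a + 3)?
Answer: -611711622209/1629342 ≈ -3.7544e+5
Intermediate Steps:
r = 2 (r = (5 - 1)/2 = (1/2)*4 = 2)
U(a) = -2 + (2 + a)/(3 + a) (U(a) = -2 + (a + 2)/(a + 3) = -2 + (2 + a)/(3 + a))
B(M, w) = 10/9 + w (B(M, w) = w - (-4 - 1*6)/(3 + 6) = w - (-4 - 6)/9 = w - (-10)/9 = w - 1*(-10/9) = w + 10/9 = 10/9 + w)
x(L) = L/286 + 154/(9*L) (x(L) = L/286 + (10/9 + 16)/L = L*(1/286) + 154/(9*L) = L/286 + 154/(9*L))
-375437 + x(633) = -375437 + ((1/286)*633 + (154/9)/633) = -375437 + (633/286 + (154/9)*(1/633)) = -375437 + (633/286 + 154/5697) = -375437 + 3650245/1629342 = -611711622209/1629342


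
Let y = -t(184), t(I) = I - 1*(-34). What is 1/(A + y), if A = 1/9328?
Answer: -9328/2033503 ≈ -0.0045872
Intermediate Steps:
t(I) = 34 + I (t(I) = I + 34 = 34 + I)
A = 1/9328 ≈ 0.00010720
y = -218 (y = -(34 + 184) = -1*218 = -218)
1/(A + y) = 1/(1/9328 - 218) = 1/(-2033503/9328) = -9328/2033503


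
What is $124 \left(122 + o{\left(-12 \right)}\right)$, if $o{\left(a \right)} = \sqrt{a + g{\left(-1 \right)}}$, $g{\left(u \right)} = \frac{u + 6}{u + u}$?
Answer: $15128 + 62 i \sqrt{58} \approx 15128.0 + 472.18 i$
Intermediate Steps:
$g{\left(u \right)} = \frac{6 + u}{2 u}$
$o{\left(a \right)} = \sqrt{- \frac{5}{2} + a}$ ($o{\left(a \right)} = \sqrt{a + \frac{6 - 1}{2 \left(-1\right)}} = \sqrt{a + \frac{1}{2} \left(-1\right) 5} = \sqrt{a - \frac{5}{2}} = \sqrt{- \frac{5}{2} + a}$)
$124 \left(122 + o{\left(-12 \right)}\right) = 124 \left(122 + \frac{\sqrt{-10 + 4 \left(-12\right)}}{2}\right) = 124 \left(122 + \frac{\sqrt{-10 - 48}}{2}\right) = 124 \left(122 + \frac{\sqrt{-58}}{2}\right) = 124 \left(122 + \frac{i \sqrt{58}}{2}\right) = 15128 + 62 i \sqrt{58}$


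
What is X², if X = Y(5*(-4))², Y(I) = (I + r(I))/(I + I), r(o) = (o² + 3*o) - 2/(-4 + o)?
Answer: 217659300264961/53084160000 ≈ 4100.3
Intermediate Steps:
r(o) = o² - 2/(-4 + o) + 3*o
Y(I) = (I + (-2 + I³ - I² - 12*I)/(-4 + I))/(2*I) (Y(I) = (I + (-2 + I³ - I² - 12*I)/(-4 + I))/(I + I) = (I + (-2 + I³ - I² - 12*I)/(-4 + I))/((2*I)) = (I + (-2 + I³ - I² - 12*I)/(-4 + I))*(1/(2*I)) = (I + (-2 + I³ - I² - 12*I)/(-4 + I))/(2*I))
X = 14753281/230400 (X = ((-2 + (5*(-4))³ - 80*(-4))/(2*((5*(-4)))*(-4 + 5*(-4))))² = ((½)*(-2 + (-20)³ - 16*(-20))/(-20*(-4 - 20)))² = ((½)*(-1/20)*(-2 - 8000 + 320)/(-24))² = ((½)*(-1/20)*(-1/24)*(-7682))² = (-3841/480)² = 14753281/230400 ≈ 64.033)
X² = (14753281/230400)² = 217659300264961/53084160000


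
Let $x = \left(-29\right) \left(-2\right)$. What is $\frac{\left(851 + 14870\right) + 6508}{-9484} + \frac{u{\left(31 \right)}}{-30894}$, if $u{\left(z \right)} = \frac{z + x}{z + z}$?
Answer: $- \frac{2661180818}{1135369947} \approx -2.3439$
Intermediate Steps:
$x = 58$
$u{\left(z \right)} = \frac{58 + z}{2 z}$ ($u{\left(z \right)} = \frac{z + 58}{z + z} = \frac{58 + z}{2 z}$)
$\frac{\left(851 + 14870\right) + 6508}{-9484} + \frac{u{\left(31 \right)}}{-30894} = \frac{\left(851 + 14870\right) + 6508}{-9484} + \frac{\frac{1}{2} \cdot \frac{1}{31} \left(58 + 31\right)}{-30894} = \left(15721 + 6508\right) \left(- \frac{1}{9484}\right) + \frac{1}{2} \cdot \frac{1}{31} \cdot 89 \left(- \frac{1}{30894}\right) = 22229 \left(- \frac{1}{9484}\right) + \frac{89}{62} \left(- \frac{1}{30894}\right) = - \frac{22229}{9484} - \frac{89}{1915428} = - \frac{2661180818}{1135369947}$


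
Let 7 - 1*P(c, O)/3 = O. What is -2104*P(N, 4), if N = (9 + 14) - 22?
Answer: -18936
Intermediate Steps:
N = 1 (N = 23 - 22 = 1)
P(c, O) = 21 - 3*O
-2104*P(N, 4) = -2104*(21 - 3*4) = -2104*(21 - 12) = -2104*9 = -18936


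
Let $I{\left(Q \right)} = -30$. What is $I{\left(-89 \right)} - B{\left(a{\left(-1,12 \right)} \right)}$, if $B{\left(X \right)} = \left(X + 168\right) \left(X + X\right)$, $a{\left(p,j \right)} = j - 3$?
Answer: $-3216$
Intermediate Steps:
$a{\left(p,j \right)} = -3 + j$
$B{\left(X \right)} = 2 X \left(168 + X\right)$ ($B{\left(X \right)} = \left(168 + X\right) 2 X = 2 X \left(168 + X\right)$)
$I{\left(-89 \right)} - B{\left(a{\left(-1,12 \right)} \right)} = -30 - 2 \left(-3 + 12\right) \left(168 + \left(-3 + 12\right)\right) = -30 - 2 \cdot 9 \left(168 + 9\right) = -30 - 2 \cdot 9 \cdot 177 = -30 - 3186 = -3216$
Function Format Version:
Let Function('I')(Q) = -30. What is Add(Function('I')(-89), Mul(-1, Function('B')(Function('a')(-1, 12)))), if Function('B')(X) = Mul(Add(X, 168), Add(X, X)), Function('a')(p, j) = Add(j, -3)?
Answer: -3216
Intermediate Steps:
Function('a')(p, j) = Add(-3, j)
Function('B')(X) = Mul(2, X, Add(168, X)) (Function('B')(X) = Mul(Add(168, X), Mul(2, X)) = Mul(2, X, Add(168, X)))
Add(Function('I')(-89), Mul(-1, Function('B')(Function('a')(-1, 12)))) = Add(-30, Mul(-1, Mul(2, Add(-3, 12), Add(168, Add(-3, 12))))) = Add(-30, Mul(-1, Mul(2, 9, Add(168, 9)))) = Add(-30, Mul(-1, Mul(2, 9, 177))) = Add(-30, Mul(-1, 3186)) = Add(-30, -3186) = -3216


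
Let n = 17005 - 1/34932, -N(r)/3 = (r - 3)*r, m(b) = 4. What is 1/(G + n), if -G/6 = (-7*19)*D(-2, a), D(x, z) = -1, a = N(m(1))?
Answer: 34932/566142923 ≈ 6.1702e-5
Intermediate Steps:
N(r) = -3*r*(-3 + r) (N(r) = -3*(r - 3)*r = -3*(-3 + r)*r = -3*r*(-3 + r))
a = -12 (a = 3*4*(3 - 1*4) = 3*4*(3 - 4) = 3*4*(-1) = -12)
G = -798 (G = -6*(-7*19)*(-1) = -(-798)*(-1) = -6*133 = -798)
n = 594018659/34932 (n = 17005 - 1*1/34932 = 17005 - 1/34932 = 594018659/34932 ≈ 17005.)
1/(G + n) = 1/(-798 + 594018659/34932) = 1/(566142923/34932) = 34932/566142923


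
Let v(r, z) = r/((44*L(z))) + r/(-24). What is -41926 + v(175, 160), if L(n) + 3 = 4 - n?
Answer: -195576989/4664 ≈ -41933.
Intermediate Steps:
L(n) = 1 - n (L(n) = -3 + (4 - n) = 1 - n)
v(r, z) = -r/24 + r/(44 - 44*z) (v(r, z) = r/((44*(1 - z))) + r/(-24) = r/(44 - 44*z) + r*(-1/24) = r/(44 - 44*z) - r/24 = -r/24 + r/(44 - 44*z))
-41926 + v(175, 160) = -41926 + (1/264)*175*(5 - 11*160)/(-1 + 160) = -41926 + (1/264)*175*(5 - 1760)/159 = -41926 + (1/264)*175*(1/159)*(-1755) = -41926 - 34125/4664 = -195576989/4664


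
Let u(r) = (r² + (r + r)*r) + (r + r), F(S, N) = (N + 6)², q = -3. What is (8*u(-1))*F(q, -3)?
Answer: 72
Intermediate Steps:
F(S, N) = (6 + N)²
u(r) = 2*r + 3*r² (u(r) = (r² + (2*r)*r) + 2*r = (r² + 2*r²) + 2*r = 3*r² + 2*r = 2*r + 3*r²)
(8*u(-1))*F(q, -3) = (8*(-(2 + 3*(-1))))*(6 - 3)² = (8*(-(2 - 3)))*3² = (8*(-1*(-1)))*9 = (8*1)*9 = 8*9 = 72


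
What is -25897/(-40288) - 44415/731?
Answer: -1770460813/29450528 ≈ -60.116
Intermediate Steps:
-25897/(-40288) - 44415/731 = -25897*(-1/40288) - 44415*1/731 = 25897/40288 - 44415/731 = -1770460813/29450528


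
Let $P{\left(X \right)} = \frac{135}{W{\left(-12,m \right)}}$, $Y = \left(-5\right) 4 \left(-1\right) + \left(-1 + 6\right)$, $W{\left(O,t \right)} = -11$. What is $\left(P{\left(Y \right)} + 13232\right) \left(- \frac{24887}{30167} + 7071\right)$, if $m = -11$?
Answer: $\frac{31015405899490}{331837} \approx 9.3466 \cdot 10^{7}$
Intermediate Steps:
$Y = 25$ ($Y = \left(-20\right) \left(-1\right) + 5 = 20 + 5 = 25$)
$P{\left(X \right)} = - \frac{135}{11}$ ($P{\left(X \right)} = \frac{135}{-11} = 135 \left(- \frac{1}{11}\right) = - \frac{135}{11}$)
$\left(P{\left(Y \right)} + 13232\right) \left(- \frac{24887}{30167} + 7071\right) = \left(- \frac{135}{11} + 13232\right) \left(- \frac{24887}{30167} + 7071\right) = \frac{145417 \left(\left(-24887\right) \frac{1}{30167} + 7071\right)}{11} = \frac{145417 \left(- \frac{24887}{30167} + 7071\right)}{11} = \frac{145417}{11} \cdot \frac{213285970}{30167} = \frac{31015405899490}{331837}$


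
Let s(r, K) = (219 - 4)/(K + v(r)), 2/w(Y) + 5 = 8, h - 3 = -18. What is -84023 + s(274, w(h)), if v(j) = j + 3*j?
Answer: -55287005/658 ≈ -84023.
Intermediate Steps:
h = -15 (h = 3 - 18 = -15)
v(j) = 4*j
w(Y) = ⅔ (w(Y) = 2/(-5 + 8) = 2/3 = 2*(⅓) = ⅔)
s(r, K) = 215/(K + 4*r) (s(r, K) = (219 - 4)/(K + 4*r) = 215/(K + 4*r))
-84023 + s(274, w(h)) = -84023 + 215/(⅔ + 4*274) = -84023 + 215/(⅔ + 1096) = -84023 + 215/(3290/3) = -84023 + 215*(3/3290) = -84023 + 129/658 = -55287005/658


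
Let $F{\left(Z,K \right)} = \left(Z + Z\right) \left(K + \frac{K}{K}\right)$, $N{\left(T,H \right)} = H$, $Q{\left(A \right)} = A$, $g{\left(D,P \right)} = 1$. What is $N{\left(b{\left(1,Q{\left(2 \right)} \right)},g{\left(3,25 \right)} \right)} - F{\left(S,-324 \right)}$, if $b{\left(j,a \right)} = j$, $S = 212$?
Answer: $136953$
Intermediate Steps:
$F{\left(Z,K \right)} = 2 Z \left(1 + K\right)$ ($F{\left(Z,K \right)} = 2 Z \left(K + 1\right) = 2 Z \left(1 + K\right)$)
$N{\left(b{\left(1,Q{\left(2 \right)} \right)},g{\left(3,25 \right)} \right)} - F{\left(S,-324 \right)} = 1 - 2 \cdot 212 \left(1 - 324\right) = 1 - 2 \cdot 212 \left(-323\right) = 1 - -136952 = 1 + 136952 = 136953$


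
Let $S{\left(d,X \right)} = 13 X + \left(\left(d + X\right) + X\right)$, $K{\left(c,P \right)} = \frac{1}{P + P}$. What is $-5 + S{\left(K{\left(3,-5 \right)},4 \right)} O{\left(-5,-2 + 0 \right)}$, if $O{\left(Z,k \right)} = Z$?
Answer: $- \frac{609}{2} \approx -304.5$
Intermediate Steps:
$K{\left(c,P \right)} = \frac{1}{2 P}$
$S{\left(d,X \right)} = d + 15 X$ ($S{\left(d,X \right)} = 13 X + \left(\left(X + d\right) + X\right) = 13 X + \left(d + 2 X\right) = d + 15 X$)
$-5 + S{\left(K{\left(3,-5 \right)},4 \right)} O{\left(-5,-2 + 0 \right)} = -5 + \left(\frac{1}{2 \left(-5\right)} + 15 \cdot 4\right) \left(-5\right) = -5 + \left(\frac{1}{2} \left(- \frac{1}{5}\right) + 60\right) \left(-5\right) = -5 + \left(- \frac{1}{10} + 60\right) \left(-5\right) = -5 + \frac{599}{10} \left(-5\right) = -5 - \frac{599}{2} = - \frac{609}{2}$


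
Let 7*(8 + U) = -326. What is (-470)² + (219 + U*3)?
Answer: 1546687/7 ≈ 2.2096e+5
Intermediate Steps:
U = -382/7 (U = -8 + (⅐)*(-326) = -8 - 326/7 = -382/7 ≈ -54.571)
(-470)² + (219 + U*3) = (-470)² + (219 - 382/7*3) = 220900 + (219 - 1146/7) = 220900 + 387/7 = 1546687/7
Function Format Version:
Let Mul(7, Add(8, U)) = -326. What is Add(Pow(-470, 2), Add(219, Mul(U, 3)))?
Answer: Rational(1546687, 7) ≈ 2.2096e+5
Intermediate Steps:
U = Rational(-382, 7) (U = Add(-8, Mul(Rational(1, 7), -326)) = Add(-8, Rational(-326, 7)) = Rational(-382, 7) ≈ -54.571)
Add(Pow(-470, 2), Add(219, Mul(U, 3))) = Add(Pow(-470, 2), Add(219, Mul(Rational(-382, 7), 3))) = Add(220900, Add(219, Rational(-1146, 7))) = Add(220900, Rational(387, 7)) = Rational(1546687, 7)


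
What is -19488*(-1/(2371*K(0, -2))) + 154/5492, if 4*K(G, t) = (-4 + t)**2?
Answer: 18385717/19532298 ≈ 0.94130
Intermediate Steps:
K(G, t) = (-4 + t)**2/4
-19488*(-1/(2371*K(0, -2))) + 154/5492 = -19488*(-4/(2371*(-4 - 2)**2)) + 154/5492 = -19488/(((1/4)*(-6)**2)*(-2371)) + 154*(1/5492) = -19488/(((1/4)*36)*(-2371)) + 77/2746 = -19488/(9*(-2371)) + 77/2746 = -19488/(-21339) + 77/2746 = -19488*(-1/21339) + 77/2746 = 6496/7113 + 77/2746 = 18385717/19532298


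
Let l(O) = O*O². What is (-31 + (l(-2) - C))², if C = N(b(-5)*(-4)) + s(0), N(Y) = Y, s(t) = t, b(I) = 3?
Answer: 729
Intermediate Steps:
l(O) = O³
C = -12 (C = 3*(-4) + 0 = -12 + 0 = -12)
(-31 + (l(-2) - C))² = (-31 + ((-2)³ - 1*(-12)))² = (-31 + (-8 + 12))² = (-31 + 4)² = (-27)² = 729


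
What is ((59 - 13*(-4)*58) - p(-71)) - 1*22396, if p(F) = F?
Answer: -19250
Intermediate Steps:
((59 - 13*(-4)*58) - p(-71)) - 1*22396 = ((59 - 13*(-4)*58) - 1*(-71)) - 1*22396 = ((59 + 52*58) + 71) - 22396 = ((59 + 3016) + 71) - 22396 = (3075 + 71) - 22396 = 3146 - 22396 = -19250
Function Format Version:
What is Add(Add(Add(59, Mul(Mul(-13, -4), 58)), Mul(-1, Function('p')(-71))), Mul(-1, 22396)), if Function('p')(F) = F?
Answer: -19250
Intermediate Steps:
Add(Add(Add(59, Mul(Mul(-13, -4), 58)), Mul(-1, Function('p')(-71))), Mul(-1, 22396)) = Add(Add(Add(59, Mul(Mul(-13, -4), 58)), Mul(-1, -71)), Mul(-1, 22396)) = Add(Add(Add(59, Mul(52, 58)), 71), -22396) = Add(Add(Add(59, 3016), 71), -22396) = Add(Add(3075, 71), -22396) = Add(3146, -22396) = -19250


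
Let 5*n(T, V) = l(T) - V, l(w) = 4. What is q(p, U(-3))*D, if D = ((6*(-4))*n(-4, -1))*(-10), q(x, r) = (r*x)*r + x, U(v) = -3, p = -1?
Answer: -2400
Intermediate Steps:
q(x, r) = x + x*r² (q(x, r) = x*r² + x = x + x*r²)
n(T, V) = ⅘ - V/5 (n(T, V) = (4 - V)/5 = ⅘ - V/5)
D = 240 (D = ((6*(-4))*(⅘ - ⅕*(-1)))*(-10) = -24*(⅘ + ⅕)*(-10) = -24*1*(-10) = -24*(-10) = 240)
q(p, U(-3))*D = -(1 + (-3)²)*240 = -(1 + 9)*240 = -1*10*240 = -10*240 = -2400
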